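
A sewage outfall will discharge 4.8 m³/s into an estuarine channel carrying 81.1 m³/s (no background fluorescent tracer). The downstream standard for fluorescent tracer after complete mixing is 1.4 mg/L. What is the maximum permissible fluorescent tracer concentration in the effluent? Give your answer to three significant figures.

25.1 mg/L

At the limit, (Qr·Cr + Qe·Cₑ)/(Qr + Qe) = 1.4:
Cₑ = (85.90·1.4 − 81.10·0) / 4.800 = 25.05 mg/L.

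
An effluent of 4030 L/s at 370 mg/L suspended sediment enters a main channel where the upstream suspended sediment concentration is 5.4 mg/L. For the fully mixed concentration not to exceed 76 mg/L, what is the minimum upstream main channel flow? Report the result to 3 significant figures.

16800 L/s

Set C_mix = 76: (Q·5.400 + 4030·370.0) / (Q + 4030) = 76
→ Q = 4030·(370.0 − 76)/(76 − 5.400) = 16780 L/s.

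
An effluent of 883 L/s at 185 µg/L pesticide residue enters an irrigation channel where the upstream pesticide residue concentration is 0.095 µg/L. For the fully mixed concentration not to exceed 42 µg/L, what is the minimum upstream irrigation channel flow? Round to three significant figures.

Set C_mix = 42: (Q·0.09500 + 883.0·185.0) / (Q + 883.0) = 42
→ Q = 883.0·(185.0 − 42)/(42 − 0.09500) = 3013 L/s.

3010 L/s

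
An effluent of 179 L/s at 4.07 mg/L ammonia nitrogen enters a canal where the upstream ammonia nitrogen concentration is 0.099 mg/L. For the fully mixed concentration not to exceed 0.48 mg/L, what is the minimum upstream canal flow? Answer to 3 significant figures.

1690 L/s

Set C_mix = 0.48: (Q·0.09900 + 179.0·4.070) / (Q + 179.0) = 0.48
→ Q = 179.0·(4.070 − 0.48)/(0.48 − 0.09900) = 1687 L/s.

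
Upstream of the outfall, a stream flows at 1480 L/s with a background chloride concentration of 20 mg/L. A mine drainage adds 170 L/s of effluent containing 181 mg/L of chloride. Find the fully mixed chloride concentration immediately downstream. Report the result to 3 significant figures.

Conservation of mass: C = (1480·20.00 + 170.0·181.0) / 1650 = 60370/1650 = 36.59 mg/L.

36.6 mg/L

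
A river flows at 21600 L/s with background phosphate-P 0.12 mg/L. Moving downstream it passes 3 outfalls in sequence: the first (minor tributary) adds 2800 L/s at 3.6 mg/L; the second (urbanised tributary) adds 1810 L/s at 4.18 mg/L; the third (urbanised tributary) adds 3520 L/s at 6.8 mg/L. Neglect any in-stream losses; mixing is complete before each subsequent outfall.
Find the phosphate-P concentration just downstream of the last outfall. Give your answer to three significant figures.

1.49 mg/L

Outfall 1: combined Q = 24400 L/s; C = (21600·0.1200 + 2800·3.600)/24400 = 0.5193 mg/L.
Outfall 2: combined Q = 26210 L/s; C = (24400·0.5193 + 1810·4.180)/26210 = 0.7721 mg/L.
Outfall 3: combined Q = 29730 L/s; C = (26210·0.7721 + 3520·6.800)/29730 = 1.486 mg/L.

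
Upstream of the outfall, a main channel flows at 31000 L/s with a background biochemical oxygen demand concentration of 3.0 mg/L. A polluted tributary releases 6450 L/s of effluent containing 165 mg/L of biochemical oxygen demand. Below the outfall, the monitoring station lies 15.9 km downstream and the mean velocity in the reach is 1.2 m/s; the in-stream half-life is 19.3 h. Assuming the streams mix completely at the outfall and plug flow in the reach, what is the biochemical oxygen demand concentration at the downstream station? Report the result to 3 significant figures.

27.1 mg/L

Mixed concentration C = ΣQC/ΣQ = (31000·3.000 + 6450·165.0) / 37450 = 1157000/37450 = 30.90 mg/L.
Travel time t = 15.9·1000 / 1.2 = 13250 s = 3.681 h.
Half-life 19.3 h → k = ln 2 / 19.3 = 0.03591 h⁻¹ = 0.8619 d⁻¹.
First-order decay: C = 30.90·exp(−k·t) = 30.90·0.8762 = 27.07 mg/L.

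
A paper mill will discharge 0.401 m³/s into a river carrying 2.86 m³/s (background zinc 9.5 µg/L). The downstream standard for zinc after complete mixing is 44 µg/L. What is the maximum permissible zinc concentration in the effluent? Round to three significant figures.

290 µg/L

At the limit, (Qr·Cr + Qe·Cₑ)/(Qr + Qe) = 44:
Cₑ = (3.261·44 − 2.860·9.500) / 0.4010 = 290.1 µg/L.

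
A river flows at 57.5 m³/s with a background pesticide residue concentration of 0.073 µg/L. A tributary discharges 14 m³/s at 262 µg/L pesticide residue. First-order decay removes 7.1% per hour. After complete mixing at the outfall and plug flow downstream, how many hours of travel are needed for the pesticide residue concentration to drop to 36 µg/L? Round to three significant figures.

4.82 h

After mixing, C = (57.50·0.07300 + 14.00·262.0) / 71.50 = 3672/71.50 = 51.36 µg/L.
7.1%/h lost → k = −ln(1 − 0.071) = 0.07365 h⁻¹.
51.36·exp(−k·t) = 36 → t = ln(51.36/36)/k = 17370 s = 4.825 h.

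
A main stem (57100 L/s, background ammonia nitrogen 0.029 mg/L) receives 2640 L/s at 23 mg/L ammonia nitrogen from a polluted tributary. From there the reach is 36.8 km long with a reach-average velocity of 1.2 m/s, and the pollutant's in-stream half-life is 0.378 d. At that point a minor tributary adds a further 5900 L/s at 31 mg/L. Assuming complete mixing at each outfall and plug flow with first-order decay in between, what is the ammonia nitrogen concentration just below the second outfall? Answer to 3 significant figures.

3.28 mg/L

Conservation of mass: C = (57100·0.02900 + 2640·23.00) / 59740 = 62380/59740 = 1.044 mg/L; combined flow 59740 L/s.
Travel time t = 36.8·1000 / 1.2 = 30670 s = 8.519 h.
Half-life 0.378 d → k = ln 2 / 0.378 = 1.834 d⁻¹.
After decay, C = 1.044 × e^(−kt) = 1.044 × 0.5216 = 0.5446 mg/L.
At the second outfall, C = (59740·0.5446 + 5900·31.00) / (59740 + 5900) = 3.282 mg/L.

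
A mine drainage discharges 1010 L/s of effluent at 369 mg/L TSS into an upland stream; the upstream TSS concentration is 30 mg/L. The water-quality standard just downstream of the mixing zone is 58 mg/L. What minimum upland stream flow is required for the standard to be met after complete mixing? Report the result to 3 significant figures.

11200 L/s

Set C_mix = 58: (Q·30.00 + 1010·369.0) / (Q + 1010) = 58
→ Q = 1010·(369.0 − 58)/(58 − 30.00) = 11220 L/s.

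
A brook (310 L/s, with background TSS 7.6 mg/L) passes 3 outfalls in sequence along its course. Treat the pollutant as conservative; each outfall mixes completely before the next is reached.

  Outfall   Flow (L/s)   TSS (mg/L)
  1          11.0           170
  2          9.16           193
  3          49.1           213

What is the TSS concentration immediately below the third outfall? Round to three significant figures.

43.4 mg/L

Below outfall 1: Q → 321.0 L/s, C = (310.0·7.600 + 11.00·170.0)/321.0 = 13.17 mg/L.
Below outfall 2: Q → 330.2 L/s, C = (321.0·13.17 + 9.160·193.0)/330.2 = 18.15 mg/L.
Below outfall 3: Q → 379.3 L/s, C = (330.2·18.15 + 49.10·213.0)/379.3 = 43.38 mg/L.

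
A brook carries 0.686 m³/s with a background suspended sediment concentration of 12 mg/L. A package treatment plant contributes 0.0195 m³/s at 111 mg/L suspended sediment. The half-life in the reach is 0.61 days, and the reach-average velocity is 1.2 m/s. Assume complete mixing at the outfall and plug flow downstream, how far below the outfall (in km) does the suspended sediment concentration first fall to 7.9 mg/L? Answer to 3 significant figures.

Conservation of mass: C = (0.6860·12.00 + 0.01950·111.0) / 0.7055 = 10.40/0.7055 = 14.74 mg/L.
Half-life 0.61 d → k = ln 2 / 0.61 = 1.136 d⁻¹.
Set 14.74·exp(−k·t) = 7.9 → t = ln(14.74/7.9)/k = 47400 s = 13.17 h.
Distance = v·t = 1.2·47400 = 56890 m = 56.89 km.

56.9 km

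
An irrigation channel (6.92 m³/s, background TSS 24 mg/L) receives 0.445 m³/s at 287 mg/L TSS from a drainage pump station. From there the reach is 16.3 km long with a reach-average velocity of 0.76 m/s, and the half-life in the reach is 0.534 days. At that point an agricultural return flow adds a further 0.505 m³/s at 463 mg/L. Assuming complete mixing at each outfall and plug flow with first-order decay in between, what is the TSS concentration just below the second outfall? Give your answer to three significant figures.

56.8 mg/L

After mixing, C = (6.920·24.00 + 0.4450·287.0) / 7.365 = 293.8/7.365 = 39.89 mg/L; combined flow 7.365 m³/s.
Travel time t = 16.3·1000 / 0.76 = 21450 s = 5.958 h.
Half-life 0.534 d → k = ln 2 / 0.534 = 1.298 d⁻¹.
Decay over the reach: 39.89·exp(−kt) = 39.89·0.7245 = 28.90 mg/L.
At the second outfall, C = (7.365·28.90 + 0.5050·463.0) / (7.365 + 0.5050) = 56.76 mg/L.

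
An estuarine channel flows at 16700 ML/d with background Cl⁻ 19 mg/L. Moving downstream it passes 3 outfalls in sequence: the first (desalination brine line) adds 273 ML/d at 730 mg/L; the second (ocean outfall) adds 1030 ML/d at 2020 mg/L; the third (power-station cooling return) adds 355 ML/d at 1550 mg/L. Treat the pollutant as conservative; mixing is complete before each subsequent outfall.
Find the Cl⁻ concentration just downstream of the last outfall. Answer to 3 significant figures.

171 mg/L

Below outfall 1: Q → 16970 ML/d, C = (16700·19.00 + 273.0·730.0)/16970 = 30.44 mg/L.
Below outfall 2: Q → 18000 ML/d, C = (16970·30.44 + 1030·2020)/18000 = 144.3 mg/L.
Below outfall 3: Q → 18360 ML/d, C = (18000·144.3 + 355.0·1550)/18360 = 171.4 mg/L.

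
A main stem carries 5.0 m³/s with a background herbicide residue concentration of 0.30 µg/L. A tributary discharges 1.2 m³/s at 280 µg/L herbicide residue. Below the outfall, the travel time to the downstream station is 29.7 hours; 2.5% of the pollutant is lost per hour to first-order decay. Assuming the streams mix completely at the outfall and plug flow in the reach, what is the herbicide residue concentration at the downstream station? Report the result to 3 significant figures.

25.7 µg/L

Mass balance: C = (5.000·0.3000 + 1.200·280.0) / 6.200 = 337.5/6.200 = 54.44 µg/L.
2.5%/h lost → k = −ln(1 − 0.025) = 0.02532 h⁻¹.
Decay over the reach: 54.44·exp(−kt) = 54.44·0.4715 = 25.66 µg/L.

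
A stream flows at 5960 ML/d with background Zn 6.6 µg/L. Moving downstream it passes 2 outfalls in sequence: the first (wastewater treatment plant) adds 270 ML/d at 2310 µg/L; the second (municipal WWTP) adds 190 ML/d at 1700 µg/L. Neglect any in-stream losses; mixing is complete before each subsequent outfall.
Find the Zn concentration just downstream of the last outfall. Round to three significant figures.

Below outfall 1: Q → 6230 ML/d, C = (5960·6.600 + 270.0·2310)/6230 = 106.4 µg/L.
Below outfall 2: Q → 6420 ML/d, C = (6230·106.4 + 190.0·1700)/6420 = 153.6 µg/L.

154 µg/L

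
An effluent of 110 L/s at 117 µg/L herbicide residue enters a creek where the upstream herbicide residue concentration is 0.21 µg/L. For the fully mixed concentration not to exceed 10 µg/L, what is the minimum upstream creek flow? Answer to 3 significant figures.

Set C_mix = 10: (Q·0.2100 + 110.0·117.0) / (Q + 110.0) = 10
→ Q = 110.0·(117.0 − 10)/(10 − 0.2100) = 1202 L/s.

1200 L/s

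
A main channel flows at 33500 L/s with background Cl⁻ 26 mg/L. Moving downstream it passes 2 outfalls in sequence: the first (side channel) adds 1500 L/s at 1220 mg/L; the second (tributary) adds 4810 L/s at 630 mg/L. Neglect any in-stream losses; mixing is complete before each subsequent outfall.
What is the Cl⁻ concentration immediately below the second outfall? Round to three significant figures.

144 mg/L

After outfall 1: Q = 33500 + 1500 = 35000 L/s; C = (33500·26.00 + 1500·1220)/35000 = 77.17 mg/L.
After outfall 2: Q = 35000 + 4810 = 39810 L/s; C = (35000·77.17 + 4810·630.0)/39810 = 144.0 mg/L.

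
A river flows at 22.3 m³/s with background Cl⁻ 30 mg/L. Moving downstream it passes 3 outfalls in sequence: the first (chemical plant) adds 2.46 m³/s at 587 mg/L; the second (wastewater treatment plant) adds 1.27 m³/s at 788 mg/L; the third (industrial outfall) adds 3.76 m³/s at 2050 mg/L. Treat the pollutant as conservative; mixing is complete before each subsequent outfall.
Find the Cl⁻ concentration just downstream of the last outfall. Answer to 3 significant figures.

Below outfall 1: Q → 24.76 m³/s, C = (22.30·30.00 + 2.460·587.0)/24.76 = 85.34 mg/L.
Below outfall 2: Q → 26.03 m³/s, C = (24.76·85.34 + 1.270·788.0)/26.03 = 119.6 mg/L.
Below outfall 3: Q → 29.79 m³/s, C = (26.03·119.6 + 3.760·2050)/29.79 = 363.3 mg/L.

363 mg/L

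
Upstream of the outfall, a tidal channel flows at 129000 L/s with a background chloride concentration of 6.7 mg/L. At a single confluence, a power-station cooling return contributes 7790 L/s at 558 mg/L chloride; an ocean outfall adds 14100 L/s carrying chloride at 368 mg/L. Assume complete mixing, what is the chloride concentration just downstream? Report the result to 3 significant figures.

68.9 mg/L

After mixing, C = (129000·6.700 + 7790·558.0 + 14100·368.0) / 150900 = 10400000/150900 = 68.92 mg/L.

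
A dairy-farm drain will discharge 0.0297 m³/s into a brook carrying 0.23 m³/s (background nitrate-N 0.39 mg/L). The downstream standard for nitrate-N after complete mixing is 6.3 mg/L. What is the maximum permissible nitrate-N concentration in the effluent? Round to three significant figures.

52.1 mg/L

At the limit, (Qr·Cr + Qe·Cₑ)/(Qr + Qe) = 6.3:
Cₑ = (0.2597·6.3 − 0.2300·0.3900) / 0.02970 = 52.07 mg/L.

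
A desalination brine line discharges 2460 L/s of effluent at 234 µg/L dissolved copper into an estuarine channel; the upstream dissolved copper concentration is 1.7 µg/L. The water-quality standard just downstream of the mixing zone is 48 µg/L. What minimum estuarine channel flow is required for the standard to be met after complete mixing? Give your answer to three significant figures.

9880 L/s

Set C_mix = 48: (Q·1.700 + 2460·234.0) / (Q + 2460) = 48
→ Q = 2460·(234.0 − 48)/(48 − 1.700) = 9883 L/s.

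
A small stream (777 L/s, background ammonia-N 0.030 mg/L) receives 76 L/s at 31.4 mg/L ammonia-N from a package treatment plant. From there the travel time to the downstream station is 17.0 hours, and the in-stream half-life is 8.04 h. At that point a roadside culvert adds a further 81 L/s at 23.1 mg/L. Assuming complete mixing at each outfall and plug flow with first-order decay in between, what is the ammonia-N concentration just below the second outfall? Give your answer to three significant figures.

Flow-weighted average: C = (777.0·0.03000 + 76.00·31.40) / 853.0 = 2410/853.0 = 2.825 mg/L; combined flow 853.0 L/s.
Half-life 8.04 h → k = ln 2 / 8.04 = 0.08621 h⁻¹ = 2.069 d⁻¹.
After decay, C = 2.825 × e^(−kt) = 2.825 × 0.2309 = 0.6524 mg/L.
Second outfall: C = (853.0·0.6524 + 81.00·23.10)/934.0 = 2.599 mg/L.

2.60 mg/L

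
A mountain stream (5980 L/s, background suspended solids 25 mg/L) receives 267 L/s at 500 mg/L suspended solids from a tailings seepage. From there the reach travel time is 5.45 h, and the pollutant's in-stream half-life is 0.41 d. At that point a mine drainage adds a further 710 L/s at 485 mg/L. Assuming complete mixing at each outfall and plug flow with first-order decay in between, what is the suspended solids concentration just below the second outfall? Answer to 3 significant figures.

77.2 mg/L

Flow-weighted average: C = (5980·25.00 + 267.0·500.0) / 6247 = 283000/6247 = 45.30 mg/L; combined flow 6247 L/s.
Half-life 0.41 d → k = ln 2 / 0.41 = 1.691 d⁻¹.
After decay, C = 45.30 × e^(−kt) = 45.30 × 0.6812 = 30.86 mg/L.
Second outfall: C = (6247·30.86 + 710.0·485.0)/6957 = 77.21 mg/L.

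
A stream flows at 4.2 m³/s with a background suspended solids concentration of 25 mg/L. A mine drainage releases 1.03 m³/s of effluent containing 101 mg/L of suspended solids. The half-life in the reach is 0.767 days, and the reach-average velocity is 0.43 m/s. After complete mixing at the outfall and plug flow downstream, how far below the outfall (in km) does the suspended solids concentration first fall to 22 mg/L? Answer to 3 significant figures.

24.5 km

After mixing, C = (4.200·25.00 + 1.030·101.0) / 5.230 = 209.0/5.230 = 39.97 mg/L.
Half-life 0.767 d → k = ln 2 / 0.767 = 0.9037 d⁻¹.
Set 39.97·exp(−k·t) = 22 → t = ln(39.97/22)/k = 57080 s = 15.86 h.
Distance = v·t = 0.43·57080 = 24540 m = 24.54 km.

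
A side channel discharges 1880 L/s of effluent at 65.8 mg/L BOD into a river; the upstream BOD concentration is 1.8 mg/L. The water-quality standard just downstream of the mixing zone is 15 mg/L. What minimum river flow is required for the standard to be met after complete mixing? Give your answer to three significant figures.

Set C_mix = 15: (Q·1.800 + 1880·65.80) / (Q + 1880) = 15
→ Q = 1880·(65.80 − 15)/(15 − 1.800) = 7235 L/s.

7240 L/s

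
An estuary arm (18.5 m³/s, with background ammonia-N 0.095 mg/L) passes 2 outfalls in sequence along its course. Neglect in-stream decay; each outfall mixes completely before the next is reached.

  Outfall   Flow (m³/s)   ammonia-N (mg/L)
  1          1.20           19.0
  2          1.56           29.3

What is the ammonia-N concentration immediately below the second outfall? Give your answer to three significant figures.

3.31 mg/L

Outfall 1: combined Q = 19.70 m³/s; C = (18.50·0.09500 + 1.200·19.00)/19.70 = 1.247 mg/L.
Outfall 2: combined Q = 21.26 m³/s; C = (19.70·1.247 + 1.560·29.30)/21.26 = 3.305 mg/L.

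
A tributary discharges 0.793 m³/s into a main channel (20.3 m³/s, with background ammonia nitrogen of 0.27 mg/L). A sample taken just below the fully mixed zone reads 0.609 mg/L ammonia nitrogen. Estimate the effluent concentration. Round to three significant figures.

9.29 mg/L

Mass balance: 20.30·0.2700 + 0.7930·Cₑ = 21.09·0.6090
→ Cₑ = (21.09·0.6090 − 20.30·0.2700) / 0.7930 = 9.287 mg/L.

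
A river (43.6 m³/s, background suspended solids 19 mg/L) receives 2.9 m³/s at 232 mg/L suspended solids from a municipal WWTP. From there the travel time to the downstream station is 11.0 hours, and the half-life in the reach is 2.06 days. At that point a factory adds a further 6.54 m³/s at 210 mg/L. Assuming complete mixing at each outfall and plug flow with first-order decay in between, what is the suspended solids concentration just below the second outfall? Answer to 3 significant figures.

50.2 mg/L

Conservation of mass: C = (43.60·19.00 + 2.900·232.0) / 46.50 = 1501/46.50 = 32.28 mg/L; combined flow 46.50 m³/s.
Half-life 2.06 d → k = ln 2 / 2.06 = 0.3365 d⁻¹.
Applying C = C₀e^(−kt): 32.28 × 0.8571 = 27.67 mg/L.
At the second outfall, C = (46.50·27.67 + 6.540·210.0) / (46.50 + 6.540) = 50.15 mg/L.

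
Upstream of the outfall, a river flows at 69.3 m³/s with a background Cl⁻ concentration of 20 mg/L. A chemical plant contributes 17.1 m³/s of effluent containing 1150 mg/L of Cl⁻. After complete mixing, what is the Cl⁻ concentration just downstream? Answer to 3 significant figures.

Mixed concentration C = ΣQC/ΣQ = (69.30·20.00 + 17.10·1150) / 86.40 = 21050/86.40 = 243.6 mg/L.

244 mg/L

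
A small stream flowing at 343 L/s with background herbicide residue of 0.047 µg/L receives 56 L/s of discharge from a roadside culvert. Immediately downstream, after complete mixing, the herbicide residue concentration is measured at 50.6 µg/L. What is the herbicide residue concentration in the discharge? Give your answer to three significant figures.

360 µg/L

Mass balance: 343.0·0.04700 + 56.00·Cₑ = 399.0·50.60
→ Cₑ = (399.0·50.60 − 343.0·0.04700) / 56.00 = 360.2 µg/L.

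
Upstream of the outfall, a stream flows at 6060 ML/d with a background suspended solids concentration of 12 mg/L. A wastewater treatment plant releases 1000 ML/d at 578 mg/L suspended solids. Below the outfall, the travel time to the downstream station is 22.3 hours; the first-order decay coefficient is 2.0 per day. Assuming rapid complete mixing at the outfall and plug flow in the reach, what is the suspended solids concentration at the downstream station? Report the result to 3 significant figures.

Flow-weighted average: C = (6060·12.00 + 1000·578.0) / 7060 = 650700/7060 = 92.17 mg/L.
Decay over the reach: 92.17·exp(−kt) = 92.17·0.1559 = 14.37 mg/L.

14.4 mg/L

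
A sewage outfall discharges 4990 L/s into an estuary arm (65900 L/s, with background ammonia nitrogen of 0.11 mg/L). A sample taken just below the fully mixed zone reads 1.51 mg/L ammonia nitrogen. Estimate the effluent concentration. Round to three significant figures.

20.0 mg/L

Mass balance: 65900·0.1100 + 4990·Cₑ = 70890·1.510
→ Cₑ = (70890·1.510 − 65900·0.1100) / 4990 = 20.00 mg/L.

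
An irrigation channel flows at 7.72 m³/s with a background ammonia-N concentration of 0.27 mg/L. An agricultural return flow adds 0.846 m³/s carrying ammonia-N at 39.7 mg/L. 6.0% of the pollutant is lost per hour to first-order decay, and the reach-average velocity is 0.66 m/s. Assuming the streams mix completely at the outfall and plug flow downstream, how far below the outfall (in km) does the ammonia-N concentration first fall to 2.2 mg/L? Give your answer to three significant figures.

24.5 km

Conservation of mass: C = (7.720·0.2700 + 0.8460·39.70) / 8.566 = 35.67/8.566 = 4.164 mg/L.
6.0%/h lost → k = −ln(1 − 0.06) = 0.06188 h⁻¹.
Set 4.164·exp(−k·t) = 2.2 → t = ln(4.164/2.2)/k = 37120 s = 10.31 h.
Distance = v·t = 0.66·37120 = 24500 m = 24.50 km.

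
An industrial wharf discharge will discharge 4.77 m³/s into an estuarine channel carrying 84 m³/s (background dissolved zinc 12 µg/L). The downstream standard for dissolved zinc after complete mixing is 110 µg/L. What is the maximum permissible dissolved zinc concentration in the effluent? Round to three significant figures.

1840 µg/L

At the limit, (Qr·Cr + Qe·Cₑ)/(Qr + Qe) = 110:
Cₑ = (88.77·110 − 84.00·12.00) / 4.770 = 1836 µg/L.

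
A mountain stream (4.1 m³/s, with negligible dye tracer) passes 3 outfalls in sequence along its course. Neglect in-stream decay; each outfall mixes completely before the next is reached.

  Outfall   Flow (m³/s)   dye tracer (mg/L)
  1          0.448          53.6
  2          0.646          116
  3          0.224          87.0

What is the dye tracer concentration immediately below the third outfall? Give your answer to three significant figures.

21.9 mg/L

After outfall 1: Q = 4.100 + 0.4480 = 4.548 m³/s; C = (4.100·0 + 0.4480·53.60)/4.548 = 5.280 mg/L.
After outfall 2: Q = 4.548 + 0.6460 = 5.194 m³/s; C = (4.548·5.280 + 0.6460·116.0)/5.194 = 19.05 mg/L.
After outfall 3: Q = 5.194 + 0.2240 = 5.418 m³/s; C = (5.194·19.05 + 0.2240·87.00)/5.418 = 21.86 mg/L.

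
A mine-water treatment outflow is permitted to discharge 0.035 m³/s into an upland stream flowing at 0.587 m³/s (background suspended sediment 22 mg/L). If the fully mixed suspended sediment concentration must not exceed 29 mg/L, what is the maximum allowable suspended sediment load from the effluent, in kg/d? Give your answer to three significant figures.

Mass balance at the limit: 0.5870·22.00 + 0.03500·Cₑ = 0.6220·29 → Cₑ = 146.4 mg/L.
Load = 0.03500 m³/s × 146.4 g/m³ × 86 400 s/d = 442.7 kg/d.

443 kg/d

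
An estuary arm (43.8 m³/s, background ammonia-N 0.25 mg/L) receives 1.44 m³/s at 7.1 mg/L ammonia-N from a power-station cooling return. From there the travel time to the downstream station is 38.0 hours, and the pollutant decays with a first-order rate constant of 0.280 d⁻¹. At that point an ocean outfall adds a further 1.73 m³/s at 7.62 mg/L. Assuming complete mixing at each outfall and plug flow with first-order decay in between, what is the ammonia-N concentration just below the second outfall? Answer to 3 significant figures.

Conservation of mass: C = (43.80·0.2500 + 1.440·7.100) / 45.24 = 21.17/45.24 = 0.4680 mg/L; combined flow 45.24 m³/s.
After decay, C = 0.4680 × e^(−kt) = 0.4680 × 0.6419 = 0.3004 mg/L.
Second outfall: C = (45.24·0.3004 + 1.730·7.620)/46.97 = 0.5700 mg/L.

0.570 mg/L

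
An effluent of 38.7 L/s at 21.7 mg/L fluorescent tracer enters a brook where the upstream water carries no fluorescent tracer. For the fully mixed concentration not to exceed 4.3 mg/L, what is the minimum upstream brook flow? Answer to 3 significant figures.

157 L/s

Set C_mix = 4.3: (Q·0 + 38.70·21.70) / (Q + 38.70) = 4.3
→ Q = 38.70·(21.70 − 4.3)/(4.3 − 0) = 156.6 L/s.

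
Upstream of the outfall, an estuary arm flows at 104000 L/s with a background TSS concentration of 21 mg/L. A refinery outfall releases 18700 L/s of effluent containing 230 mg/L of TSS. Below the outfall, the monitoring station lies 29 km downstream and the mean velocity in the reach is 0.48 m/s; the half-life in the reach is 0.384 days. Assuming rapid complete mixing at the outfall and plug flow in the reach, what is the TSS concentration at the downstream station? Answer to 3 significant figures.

After mixing, C = (104000·21.00 + 18700·230.0) / 122700 = 6485000/122700 = 52.85 mg/L.
Travel time t = 29·1000 / 0.48 = 60420 s = 16.78 h.
Half-life 0.384 d → k = ln 2 / 0.384 = 1.805 d⁻¹.
Decay over the reach: 52.85·exp(−kt) = 52.85·0.2830 = 14.96 mg/L.

15.0 mg/L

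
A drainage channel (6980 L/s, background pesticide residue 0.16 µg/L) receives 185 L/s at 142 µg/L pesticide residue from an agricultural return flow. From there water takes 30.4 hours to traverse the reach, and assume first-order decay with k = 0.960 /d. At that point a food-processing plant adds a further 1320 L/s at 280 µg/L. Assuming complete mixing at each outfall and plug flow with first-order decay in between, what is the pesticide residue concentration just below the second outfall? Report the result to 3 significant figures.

Flow-weighted average: C = (6980·0.1600 + 185.0·142.0) / 7165 = 27390/7165 = 3.822 µg/L; combined flow 7165 L/s.
Decay over the reach: 3.822·exp(−kt) = 3.822·0.2964 = 1.133 µg/L.
Second outfall: C = (7165·1.133 + 1320·280.0)/8485 = 44.52 µg/L.

44.5 µg/L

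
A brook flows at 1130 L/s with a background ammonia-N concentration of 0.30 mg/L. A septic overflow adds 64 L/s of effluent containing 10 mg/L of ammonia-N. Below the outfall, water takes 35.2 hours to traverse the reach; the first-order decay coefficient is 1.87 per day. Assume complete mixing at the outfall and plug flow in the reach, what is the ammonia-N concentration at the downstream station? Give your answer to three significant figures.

0.0528 mg/L

Mass balance: C = (1130·0.3000 + 64.00·10.00) / 1194 = 979.0/1194 = 0.8199 mg/L.
Decay over the reach: 0.8199·exp(−kt) = 0.8199·0.06440 = 0.05280 mg/L.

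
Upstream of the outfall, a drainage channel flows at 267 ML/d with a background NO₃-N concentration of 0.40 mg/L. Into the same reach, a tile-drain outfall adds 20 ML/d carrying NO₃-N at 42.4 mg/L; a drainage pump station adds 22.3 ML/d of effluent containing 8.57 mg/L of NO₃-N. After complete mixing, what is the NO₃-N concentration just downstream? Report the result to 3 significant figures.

3.70 mg/L

Flow-weighted average: C = (267.0·0.4000 + 20.00·42.40 + 22.30·8.570) / 309.3 = 1146/309.3 = 3.705 mg/L.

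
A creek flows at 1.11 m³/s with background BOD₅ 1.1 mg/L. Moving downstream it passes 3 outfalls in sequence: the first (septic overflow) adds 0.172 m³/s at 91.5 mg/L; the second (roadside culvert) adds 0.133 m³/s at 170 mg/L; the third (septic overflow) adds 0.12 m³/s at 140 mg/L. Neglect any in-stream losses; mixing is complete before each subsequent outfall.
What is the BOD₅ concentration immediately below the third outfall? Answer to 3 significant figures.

36.7 mg/L

Below outfall 1: Q → 1.282 m³/s, C = (1.110·1.100 + 0.1720·91.50)/1.282 = 13.23 mg/L.
Below outfall 2: Q → 1.415 m³/s, C = (1.282·13.23 + 0.1330·170.0)/1.415 = 27.96 mg/L.
Below outfall 3: Q → 1.535 m³/s, C = (1.415·27.96 + 0.1200·140.0)/1.535 = 36.72 mg/L.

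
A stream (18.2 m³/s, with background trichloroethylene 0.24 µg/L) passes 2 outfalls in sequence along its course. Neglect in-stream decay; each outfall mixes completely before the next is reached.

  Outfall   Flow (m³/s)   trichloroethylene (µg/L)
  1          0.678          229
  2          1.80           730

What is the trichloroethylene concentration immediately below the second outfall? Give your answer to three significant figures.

71.3 µg/L

Outfall 1: combined Q = 18.88 m³/s; C = (18.20·0.2400 + 0.6780·229.0)/18.88 = 8.456 µg/L.
Outfall 2: combined Q = 20.68 m³/s; C = (18.88·8.456 + 1.800·730.0)/20.68 = 71.27 µg/L.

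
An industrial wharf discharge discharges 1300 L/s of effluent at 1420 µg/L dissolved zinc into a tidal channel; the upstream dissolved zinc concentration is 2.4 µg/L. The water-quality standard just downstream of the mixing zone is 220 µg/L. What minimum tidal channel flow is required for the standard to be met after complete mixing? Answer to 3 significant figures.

7170 L/s

Set C_mix = 220: (Q·2.400 + 1300·1420) / (Q + 1300) = 220
→ Q = 1300·(1420 − 220)/(220 − 2.400) = 7169 L/s.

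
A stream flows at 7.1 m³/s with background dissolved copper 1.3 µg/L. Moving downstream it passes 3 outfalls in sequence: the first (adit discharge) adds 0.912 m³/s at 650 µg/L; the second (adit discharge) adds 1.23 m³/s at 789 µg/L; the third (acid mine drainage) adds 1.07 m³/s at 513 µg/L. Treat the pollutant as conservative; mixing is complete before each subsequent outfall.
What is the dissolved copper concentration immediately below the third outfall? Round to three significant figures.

Outfall 1: combined Q = 8.012 m³/s; C = (7.100·1.300 + 0.9120·650.0)/8.012 = 75.14 µg/L.
Outfall 2: combined Q = 9.242 m³/s; C = (8.012·75.14 + 1.230·789.0)/9.242 = 170.1 µg/L.
Outfall 3: combined Q = 10.31 m³/s; C = (9.242·170.1 + 1.070·513.0)/10.31 = 205.7 µg/L.

206 µg/L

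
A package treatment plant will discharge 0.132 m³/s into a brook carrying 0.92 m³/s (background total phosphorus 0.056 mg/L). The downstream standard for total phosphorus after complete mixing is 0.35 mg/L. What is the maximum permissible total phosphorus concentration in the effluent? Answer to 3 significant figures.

2.40 mg/L

At the limit, (Qr·Cr + Qe·Cₑ)/(Qr + Qe) = 0.35:
Cₑ = (1.052·0.35 − 0.9200·0.05600) / 0.1320 = 2.399 mg/L.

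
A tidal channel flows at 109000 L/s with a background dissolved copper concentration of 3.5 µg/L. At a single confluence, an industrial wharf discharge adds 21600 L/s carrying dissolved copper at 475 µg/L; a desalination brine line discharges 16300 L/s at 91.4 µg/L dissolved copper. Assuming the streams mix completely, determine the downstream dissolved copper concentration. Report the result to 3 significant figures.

82.6 µg/L

Conservation of mass: C = (109000·3.500 + 21600·475.0 + 16300·91.40) / 146900 = 12130000/146900 = 82.58 µg/L.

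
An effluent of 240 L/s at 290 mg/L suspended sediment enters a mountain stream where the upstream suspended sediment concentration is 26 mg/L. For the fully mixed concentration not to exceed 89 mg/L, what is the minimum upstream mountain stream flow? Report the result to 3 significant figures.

766 L/s

Set C_mix = 89: (Q·26.00 + 240.0·290.0) / (Q + 240.0) = 89
→ Q = 240.0·(290.0 − 89)/(89 − 26.00) = 765.7 L/s.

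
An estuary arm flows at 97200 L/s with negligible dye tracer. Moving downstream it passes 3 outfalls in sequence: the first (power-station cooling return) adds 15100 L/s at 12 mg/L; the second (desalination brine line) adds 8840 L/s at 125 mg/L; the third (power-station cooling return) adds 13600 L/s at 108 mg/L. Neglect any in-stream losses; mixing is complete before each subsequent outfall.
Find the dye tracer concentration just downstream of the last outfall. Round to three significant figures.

Below outfall 1: Q → 112300 L/s, C = (97200·0 + 15100·12.00)/112300 = 1.614 mg/L.
Below outfall 2: Q → 121100 L/s, C = (112300·1.614 + 8840·125.0)/121100 = 10.62 mg/L.
Below outfall 3: Q → 134700 L/s, C = (121100·10.62 + 13600·108.0)/134700 = 20.45 mg/L.

20.4 mg/L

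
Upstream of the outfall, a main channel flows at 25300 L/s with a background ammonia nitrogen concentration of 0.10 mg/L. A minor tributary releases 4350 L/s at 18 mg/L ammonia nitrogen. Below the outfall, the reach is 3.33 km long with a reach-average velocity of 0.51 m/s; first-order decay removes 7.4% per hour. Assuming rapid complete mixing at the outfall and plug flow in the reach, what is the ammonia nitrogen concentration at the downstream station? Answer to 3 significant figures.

Mixed concentration C = ΣQC/ΣQ = (25300·0.1000 + 4350·18.00) / 29650 = 80830/29650 = 2.726 mg/L.
Travel time t = 3.33·1000 / 0.51 = 6529 s = 1.814 h.
7.4%/h lost → k = −ln(1 − 0.074) = 0.07688 h⁻¹.
After decay, C = 2.726 × e^(−kt) = 2.726 × 0.8698 = 2.371 mg/L.

2.37 mg/L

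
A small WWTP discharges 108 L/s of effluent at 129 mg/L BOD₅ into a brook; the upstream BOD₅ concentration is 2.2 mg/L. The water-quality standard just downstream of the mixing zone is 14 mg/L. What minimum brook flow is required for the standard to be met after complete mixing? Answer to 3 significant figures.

1050 L/s

Set C_mix = 14: (Q·2.200 + 108.0·129.0) / (Q + 108.0) = 14
→ Q = 108.0·(129.0 − 14)/(14 − 2.200) = 1053 L/s.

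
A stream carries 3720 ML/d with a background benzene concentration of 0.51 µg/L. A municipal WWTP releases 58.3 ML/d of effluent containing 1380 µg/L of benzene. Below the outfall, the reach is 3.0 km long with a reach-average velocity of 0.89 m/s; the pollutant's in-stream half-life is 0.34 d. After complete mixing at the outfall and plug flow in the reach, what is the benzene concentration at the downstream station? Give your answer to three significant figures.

Conservation of mass: C = (3720·0.5100 + 58.30·1380) / 3778 = 82350/3778 = 21.80 µg/L.
Travel time t = 3.0·1000 / 0.89 = 3371 s = 0.9363 h.
Half-life 0.34 d → k = ln 2 / 0.34 = 2.039 d⁻¹.
Applying C = C₀e^(−kt): 21.80 × 0.9235 = 20.13 µg/L.

20.1 µg/L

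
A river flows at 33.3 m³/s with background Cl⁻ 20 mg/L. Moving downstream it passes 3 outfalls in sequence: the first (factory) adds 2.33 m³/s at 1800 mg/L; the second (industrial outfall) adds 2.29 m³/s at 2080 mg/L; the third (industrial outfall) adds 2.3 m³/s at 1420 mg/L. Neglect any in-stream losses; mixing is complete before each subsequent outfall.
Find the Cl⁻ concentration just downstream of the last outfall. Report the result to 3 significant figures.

320 mg/L

After outfall 1: Q = 33.30 + 2.330 = 35.63 m³/s; C = (33.30·20.00 + 2.330·1800)/35.63 = 136.4 mg/L.
After outfall 2: Q = 35.63 + 2.290 = 37.92 m³/s; C = (35.63·136.4 + 2.290·2080)/37.92 = 253.8 mg/L.
After outfall 3: Q = 37.92 + 2.300 = 40.22 m³/s; C = (37.92·253.8 + 2.300·1420)/40.22 = 320.5 mg/L.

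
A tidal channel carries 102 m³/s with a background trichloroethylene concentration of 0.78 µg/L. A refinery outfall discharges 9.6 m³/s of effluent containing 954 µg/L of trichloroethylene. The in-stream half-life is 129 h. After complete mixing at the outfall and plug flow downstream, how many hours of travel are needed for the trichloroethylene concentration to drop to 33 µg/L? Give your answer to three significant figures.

171 h

Mixed concentration C = ΣQC/ΣQ = (102.0·0.7800 + 9.600·954.0) / 111.6 = 9238/111.6 = 82.78 µg/L.
Half-life 129 h → k = ln 2 / 129 = 0.005373 h⁻¹ = 0.1290 d⁻¹.
82.78·exp(−k·t) = 33 → t = ln(82.78/33)/k = 616200 s = 171.2 h.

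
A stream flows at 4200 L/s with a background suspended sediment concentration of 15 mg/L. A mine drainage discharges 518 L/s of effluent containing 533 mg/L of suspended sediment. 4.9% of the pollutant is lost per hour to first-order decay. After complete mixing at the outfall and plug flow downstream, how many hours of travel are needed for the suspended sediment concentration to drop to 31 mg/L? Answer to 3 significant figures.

16.7 h

Conservation of mass: C = (4200·15.00 + 518.0·533.0) / 4718 = 339100/4718 = 71.87 mg/L.
4.9%/h lost → k = −ln(1 − 0.049) = 0.05024 h⁻¹.
71.87·exp(−k·t) = 31 → t = ln(71.87/31)/k = 60250 s = 16.74 h.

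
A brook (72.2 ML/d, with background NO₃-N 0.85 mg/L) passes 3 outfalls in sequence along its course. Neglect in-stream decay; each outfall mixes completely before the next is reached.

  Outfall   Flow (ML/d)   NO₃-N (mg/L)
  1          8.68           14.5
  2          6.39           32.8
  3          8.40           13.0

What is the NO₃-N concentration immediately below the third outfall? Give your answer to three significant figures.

5.29 mg/L

Below outfall 1: Q → 80.88 ML/d, C = (72.20·0.8500 + 8.680·14.50)/80.88 = 2.315 mg/L.
Below outfall 2: Q → 87.27 ML/d, C = (80.88·2.315 + 6.390·32.80)/87.27 = 4.547 mg/L.
Below outfall 3: Q → 95.67 ML/d, C = (87.27·4.547 + 8.400·13.00)/95.67 = 5.289 mg/L.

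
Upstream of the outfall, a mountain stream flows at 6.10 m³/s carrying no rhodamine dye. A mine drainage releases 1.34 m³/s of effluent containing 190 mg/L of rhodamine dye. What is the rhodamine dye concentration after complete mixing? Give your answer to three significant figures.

34.2 mg/L

Flow-weighted average: C = (6.100·0 + 1.340·190.0) / 7.440 = 254.6/7.440 = 34.22 mg/L.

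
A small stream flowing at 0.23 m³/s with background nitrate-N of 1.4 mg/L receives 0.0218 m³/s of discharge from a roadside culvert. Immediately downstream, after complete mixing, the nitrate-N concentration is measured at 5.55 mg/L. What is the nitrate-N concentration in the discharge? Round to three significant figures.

Mass balance: 0.2300·1.400 + 0.02180·Cₑ = 0.2518·5.550
→ Cₑ = (0.2518·5.550 − 0.2300·1.400) / 0.02180 = 49.33 mg/L.

49.3 mg/L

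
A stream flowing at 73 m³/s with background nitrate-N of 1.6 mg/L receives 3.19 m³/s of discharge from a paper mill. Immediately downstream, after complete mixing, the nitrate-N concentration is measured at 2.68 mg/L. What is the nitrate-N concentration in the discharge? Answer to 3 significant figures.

Mass balance: 73.00·1.600 + 3.190·Cₑ = 76.19·2.680
→ Cₑ = (76.19·2.680 − 73.00·1.600) / 3.190 = 27.39 mg/L.

27.4 mg/L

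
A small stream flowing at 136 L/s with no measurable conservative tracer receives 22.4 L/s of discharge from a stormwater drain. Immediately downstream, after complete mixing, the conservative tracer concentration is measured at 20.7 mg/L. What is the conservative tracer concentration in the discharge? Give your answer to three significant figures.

146 mg/L

Mass balance: 136.0·0 + 22.40·Cₑ = 158.4·20.70
→ Cₑ = (158.4·20.70 − 136.0·0) / 22.40 = 146.4 mg/L.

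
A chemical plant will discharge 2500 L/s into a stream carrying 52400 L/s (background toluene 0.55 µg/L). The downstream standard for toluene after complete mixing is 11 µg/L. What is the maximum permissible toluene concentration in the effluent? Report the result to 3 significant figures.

230 µg/L

At the limit, (Qr·Cr + Qe·Cₑ)/(Qr + Qe) = 11:
Cₑ = (54900·11 − 52400·0.5500) / 2500 = 230.0 µg/L.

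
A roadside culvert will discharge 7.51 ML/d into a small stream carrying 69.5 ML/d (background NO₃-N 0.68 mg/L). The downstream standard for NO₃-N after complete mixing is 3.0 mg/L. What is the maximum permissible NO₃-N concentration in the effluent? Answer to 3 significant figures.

24.5 mg/L

At the limit, (Qr·Cr + Qe·Cₑ)/(Qr + Qe) = 3.0:
Cₑ = (77.01·3.0 − 69.50·0.6800) / 7.510 = 24.47 mg/L.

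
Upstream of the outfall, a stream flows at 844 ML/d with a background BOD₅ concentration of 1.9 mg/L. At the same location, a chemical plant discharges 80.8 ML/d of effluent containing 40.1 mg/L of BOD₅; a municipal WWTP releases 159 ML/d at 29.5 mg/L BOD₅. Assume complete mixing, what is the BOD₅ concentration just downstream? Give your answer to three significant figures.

After mixing, C = (844.0·1.900 + 80.80·40.10 + 159.0·29.50) / 1084 = 9534/1084 = 8.797 mg/L.

8.80 mg/L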